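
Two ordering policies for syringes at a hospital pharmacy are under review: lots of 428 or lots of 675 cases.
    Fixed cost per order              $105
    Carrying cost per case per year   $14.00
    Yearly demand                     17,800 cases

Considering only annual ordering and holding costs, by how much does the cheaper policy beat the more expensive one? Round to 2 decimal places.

$131.07

TC(Q) = (D/Q)S + (Q/2)H
TC(428) = (17,800/428)×105 + (428/2)×14 = $7,362.82
TC(675) = (17,800/675)×105 + (675/2)×14 = $7,493.89
Lots of 428 are cheaper by $131.07.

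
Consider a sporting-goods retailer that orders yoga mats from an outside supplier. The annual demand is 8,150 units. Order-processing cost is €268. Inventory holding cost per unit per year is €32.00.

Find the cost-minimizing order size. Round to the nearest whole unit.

369 units

Q* = √(2·D·S / H) = √(2·8,150·268 / 32) = √136,512.5 ≈ 369.48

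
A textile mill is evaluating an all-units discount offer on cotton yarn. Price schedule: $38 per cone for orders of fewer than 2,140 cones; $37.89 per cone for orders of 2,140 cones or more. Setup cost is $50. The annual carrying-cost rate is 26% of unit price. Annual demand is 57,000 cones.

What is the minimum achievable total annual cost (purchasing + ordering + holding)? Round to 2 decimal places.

$2,171,602.77

H₁ = 26%×$38 = $9.8800;  H₂ = 26%×$37.89 = $9.8514
EOQ₁ = √(2×57,000×50/9.8800) = 759.55  (< 2,140, feasible at tier 1)
EOQ₂ = √(2×57,000×50/9.8514) = 760.66  (< 2,140 → use Q = 2,140 at tier-2 price)
TC(tier 1 (EOQ₁), Q≈759.6) = $2,173,504.40
TC(tier 2, Q≈2,140.0) = $2,171,602.77
Minimum at tier 2: $2,171,602.77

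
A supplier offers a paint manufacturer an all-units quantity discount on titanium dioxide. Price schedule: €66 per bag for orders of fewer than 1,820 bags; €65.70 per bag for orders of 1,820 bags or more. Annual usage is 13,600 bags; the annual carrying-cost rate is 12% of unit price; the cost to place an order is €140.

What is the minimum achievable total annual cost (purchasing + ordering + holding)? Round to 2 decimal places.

H₁ = 12%×€66 = €7.9200;  H₂ = 12%×€65.70 = €7.8840
EOQ₁ = √(2×13,600×140/7.9200) = 693.40  (< 1,820, feasible at tier 1)
EOQ₂ = √(2×13,600×140/7.8840) = 694.98  (< 1,820 → use Q = 1,820 at tier-2 price)
TC(tier 1 (EOQ₁), Q≈693.4) = €903,091.75
TC(tier 2, Q≈1,820.0) = €901,740.59
Minimum at tier 2: €901,740.59

€901,740.59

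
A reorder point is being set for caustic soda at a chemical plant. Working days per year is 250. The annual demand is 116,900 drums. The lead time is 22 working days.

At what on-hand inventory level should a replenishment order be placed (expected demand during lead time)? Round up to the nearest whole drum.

10,288 drums

Daily demand d = 116,900 / 250 = 467.600 drums/day
Demand during lead time = 467.600 × 22 = 10,287.20
Reorder point = 10,287.20 → round up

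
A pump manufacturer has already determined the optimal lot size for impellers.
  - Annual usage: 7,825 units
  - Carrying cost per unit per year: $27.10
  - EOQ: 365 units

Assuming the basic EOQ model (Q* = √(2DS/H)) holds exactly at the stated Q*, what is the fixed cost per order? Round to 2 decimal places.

From Q* = √(2DS/H) ⇒ Q*² = 2DS/H.
S = Q²H / (2D) = 365² × 27.1 / (2 × 7,825) = 230.6963

$230.70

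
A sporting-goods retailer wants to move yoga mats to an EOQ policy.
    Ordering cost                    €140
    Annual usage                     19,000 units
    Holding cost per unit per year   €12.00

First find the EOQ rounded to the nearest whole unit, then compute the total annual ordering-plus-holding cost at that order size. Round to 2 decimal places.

Optimal lot size Q* = (2 × 19,000 × €140 / €12)^½ ≈ 665.83 → Q = 666 units
Ordering: D/Q × S = 19,000/666 × €140 = €3,993.99
Holding:  Q/2 × H = 666/2 × €12 = €3,996.00
Total = €3,993.99 + €3,996.00 = €7,989.99

€7,989.99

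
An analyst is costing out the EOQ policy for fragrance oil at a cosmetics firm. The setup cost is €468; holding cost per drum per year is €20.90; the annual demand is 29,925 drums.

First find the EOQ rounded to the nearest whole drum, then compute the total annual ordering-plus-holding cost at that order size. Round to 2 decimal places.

Optimal lot size Q* = (2 × 29,925 × €468 / €20.9)^½ ≈ 1,157.66 → Q = 1,158 drums
Annual ordering cost = (D/Q)·S = (29,925/1,158) × 468 = €12,094.04
Annual holding cost  = (Q/2)·H = (1,158/2) × 20.9 = €12,101.10
Total = €12,094.04 + €12,101.10 = €24,195.14

€24,195.14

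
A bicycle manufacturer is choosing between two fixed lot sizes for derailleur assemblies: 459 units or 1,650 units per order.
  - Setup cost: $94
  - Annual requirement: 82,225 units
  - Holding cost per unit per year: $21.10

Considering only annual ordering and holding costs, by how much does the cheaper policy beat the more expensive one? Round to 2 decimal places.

For each Q, cost = (D/Q)·S + (Q/2)·H.
TC(459) = (82,225/459)×94 + (459/2)×21.1 = $21,681.56
TC(1,650) = (82,225/1,650)×94 + (1,650/2)×21.1 = $22,091.83
Lots of 459 are cheaper by $410.28.

$410.28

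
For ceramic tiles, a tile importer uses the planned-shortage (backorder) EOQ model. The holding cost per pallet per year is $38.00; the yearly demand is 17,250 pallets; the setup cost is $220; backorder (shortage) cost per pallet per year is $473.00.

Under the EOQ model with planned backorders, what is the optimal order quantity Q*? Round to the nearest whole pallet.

Q* = √(2DS/H) · √((H + b)/b)
   = √(2 × 17,250 × 220 / 38) · √((38 + 473) / 473)
   = 446.919 × 1.0394 ≈ 464.52

465 pallets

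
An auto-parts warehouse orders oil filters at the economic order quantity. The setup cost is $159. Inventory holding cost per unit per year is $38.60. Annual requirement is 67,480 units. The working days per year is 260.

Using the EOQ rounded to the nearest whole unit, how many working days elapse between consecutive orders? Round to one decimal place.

Optimal lot size Q* = (2 × 67,480 × $159 / $38.6)^½ ≈ 745.60 → Q = 746 units
T = Q/D × 260 days = 746/67,480 × 260 = 2.874 days

2.9 days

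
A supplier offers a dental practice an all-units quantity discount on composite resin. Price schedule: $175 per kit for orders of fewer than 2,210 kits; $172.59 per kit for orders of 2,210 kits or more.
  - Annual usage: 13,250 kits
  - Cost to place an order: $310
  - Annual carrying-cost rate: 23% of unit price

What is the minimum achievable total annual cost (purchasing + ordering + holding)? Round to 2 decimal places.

$2,332,539.85

H₁ = 23%×$175 = $40.2500;  H₂ = 23%×$172.59 = $39.6957
EOQ₁ = √(2×13,250×310/40.2500) = 451.77  (< 2,210, feasible at tier 1)
EOQ₂ = √(2×13,250×310/39.6957) = 454.92  (< 2,210 → use Q = 2,210 at tier-2 price)
TC(tier 1 (EOQ₁), Q≈451.8) = $2,336,933.89
TC(tier 2, Q≈2,210.0) = $2,332,539.85
Minimum at tier 2: $2,332,539.85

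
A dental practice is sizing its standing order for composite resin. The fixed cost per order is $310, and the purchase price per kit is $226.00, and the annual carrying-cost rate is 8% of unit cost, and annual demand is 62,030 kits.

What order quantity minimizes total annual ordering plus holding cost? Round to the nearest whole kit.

Carrying cost H = $226 × 8% = $18.0800/kit/yr
2DS/H = 2·62,030·310/18.08 = 2,127,134.96
EOQ = √2,127,134.96 ≈ 1,458.47

1,458 kits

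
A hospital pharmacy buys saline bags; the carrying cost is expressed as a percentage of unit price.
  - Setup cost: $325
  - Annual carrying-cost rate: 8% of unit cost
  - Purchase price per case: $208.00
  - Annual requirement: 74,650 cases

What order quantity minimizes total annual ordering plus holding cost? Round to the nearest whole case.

1,708 cases

Carrying cost H = $208 × 8% = $16.6400/case/yr
Q* = √(2·D·S / H) = √(2·74,650·325 / 16.64) = √2,916,015.6 ≈ 1,707.63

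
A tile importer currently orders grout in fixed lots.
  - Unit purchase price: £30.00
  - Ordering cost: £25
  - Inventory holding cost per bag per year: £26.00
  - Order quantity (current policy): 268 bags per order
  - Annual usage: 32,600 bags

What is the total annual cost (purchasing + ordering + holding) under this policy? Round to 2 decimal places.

£984,525.04

Orders/yr = 32,600/268 = 121.642; ordering cost = 121.642 × £25 = £3,041.04
Average inventory = 268/2 = 134; holding cost = 134 × £26 = £3,484.00
Purchase cost = D·C = 32,600 × 30 = £978,000.00
Total = £3,041.04 + £3,484.00 + £978,000.00 = £984,525.04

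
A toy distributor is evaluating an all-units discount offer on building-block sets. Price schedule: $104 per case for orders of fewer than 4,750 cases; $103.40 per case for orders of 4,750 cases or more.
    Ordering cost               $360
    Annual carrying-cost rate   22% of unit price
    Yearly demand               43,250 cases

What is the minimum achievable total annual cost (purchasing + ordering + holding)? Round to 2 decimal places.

H₁ = 22%×$104 = $22.8800;  H₂ = 22%×$103.40 = $22.7480
EOQ₁ = √(2×43,250×360/22.8800) = 1,166.63  (< 4,750, feasible at tier 1)
EOQ₂ = √(2×43,250×360/22.7480) = 1,170.00  (< 4,750 → use Q = 4,750 at tier-2 price)
TC(tier 1 (EOQ₁), Q≈1,166.6) = $4,524,692.38
TC(tier 2, Q≈4,750.0) = $4,529,354.39
Minimum at tier 1 (EOQ₁): $4,524,692.38

$4,524,692.38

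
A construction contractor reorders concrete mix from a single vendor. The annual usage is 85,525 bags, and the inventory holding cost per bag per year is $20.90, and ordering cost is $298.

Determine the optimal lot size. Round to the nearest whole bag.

1,562 bags

Q* = √(2·D·S / H) = √(2·85,525·298 / 20.9) = √2,438,894.7 ≈ 1,561.70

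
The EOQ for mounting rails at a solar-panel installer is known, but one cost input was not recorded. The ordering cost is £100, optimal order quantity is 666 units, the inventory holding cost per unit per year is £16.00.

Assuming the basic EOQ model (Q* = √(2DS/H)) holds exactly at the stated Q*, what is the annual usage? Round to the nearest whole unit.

Since Q* = (2DS/H)^½, squaring gives Q*²·H = 2DS.
D = Q²H / (2S) = 666² × 16 / (2 × 100) = 35,484.48

35,484 units per year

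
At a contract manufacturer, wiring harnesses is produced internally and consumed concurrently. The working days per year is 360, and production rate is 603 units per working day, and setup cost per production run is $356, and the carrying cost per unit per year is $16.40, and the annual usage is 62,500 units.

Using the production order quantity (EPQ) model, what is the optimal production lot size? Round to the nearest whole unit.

1,952 units

d = 62,500/360 = 173.6111 units/day;  effective holding cost H(1 − d/p) = 16.4·(1 − 173.6111/603) = 11.67824
Q* = √(2DS / H_eff) = √(2·62,500·356 / 11.67824) ≈ 1,952.05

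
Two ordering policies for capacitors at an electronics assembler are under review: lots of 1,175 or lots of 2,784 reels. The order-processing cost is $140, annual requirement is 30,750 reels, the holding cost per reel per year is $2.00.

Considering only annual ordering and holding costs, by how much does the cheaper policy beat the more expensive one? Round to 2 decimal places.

TC(Q) = (D/Q)S + (Q/2)H
TC(1,175) = (30,750/1,175)×140 + (1,175/2)×2 = $4,838.83
TC(2,784) = (30,750/2,784)×140 + (2,784/2)×2 = $4,330.34
|ΔTC| = |$4,838.83 − $4,330.34| = $508.49

$508.49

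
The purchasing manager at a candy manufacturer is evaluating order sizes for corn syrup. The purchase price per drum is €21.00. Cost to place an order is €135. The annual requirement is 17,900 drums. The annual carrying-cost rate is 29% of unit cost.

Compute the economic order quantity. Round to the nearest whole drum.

891 drums

Carrying cost H = €21 × 29% = €6.0900/drum/yr
2DS/H = 2·17,900·135/6.09 = 793,596.06
EOQ = √793,596.06 ≈ 890.84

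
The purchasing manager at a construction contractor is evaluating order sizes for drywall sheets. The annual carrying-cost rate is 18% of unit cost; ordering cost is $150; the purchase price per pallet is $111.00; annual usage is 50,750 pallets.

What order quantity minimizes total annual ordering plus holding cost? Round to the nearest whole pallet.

873 pallets

Carrying cost H = $111 × 18% = $19.9800/pallet/yr
Q* = √(2·D·S / H) = √(2·50,750·150 / 19.98) = √762,012.0 ≈ 872.93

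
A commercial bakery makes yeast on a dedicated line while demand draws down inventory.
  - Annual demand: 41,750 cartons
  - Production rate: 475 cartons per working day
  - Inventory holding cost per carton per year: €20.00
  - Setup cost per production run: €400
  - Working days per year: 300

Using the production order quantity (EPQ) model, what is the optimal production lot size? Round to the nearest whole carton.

1,537 cartons

Daily demand d = 41,750/300 = 139.167; p = 475; 1 − d/p = 0.70702
EPQ = √(2DS / (H(1 − d/p)))
    = √(2 × 41,750 × 400 / (20 × 0.70702)) ≈ 1,536.89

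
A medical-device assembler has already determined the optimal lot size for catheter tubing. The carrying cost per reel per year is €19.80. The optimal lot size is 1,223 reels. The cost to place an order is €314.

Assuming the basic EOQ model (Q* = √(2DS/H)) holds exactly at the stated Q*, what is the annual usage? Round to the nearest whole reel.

47,158 reels per year

Since Q* = (2DS/H)^½, squaring gives Q*²·H = 2DS.
D = Q²H / (2S) = 1,223² × 19.8 / (2 × 314) = 47,158.33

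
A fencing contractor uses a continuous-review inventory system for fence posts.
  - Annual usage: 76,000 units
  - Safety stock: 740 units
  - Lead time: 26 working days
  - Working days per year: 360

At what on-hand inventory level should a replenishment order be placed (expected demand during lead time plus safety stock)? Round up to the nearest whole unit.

6,229 units

Daily demand d = 76,000 / 360 = 211.111 units/day
Demand during lead time = 211.111 × 26 = 5,488.89
Reorder point = 5,488.89 + 740 = 6,228.89 → round up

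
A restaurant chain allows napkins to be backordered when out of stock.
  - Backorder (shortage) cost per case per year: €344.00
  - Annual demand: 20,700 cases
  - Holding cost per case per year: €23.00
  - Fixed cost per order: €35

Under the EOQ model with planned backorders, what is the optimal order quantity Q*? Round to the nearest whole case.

Basic EOQ = √(2·20,700·35/23) = 250.998
Backorder adjustment √((H+b)/b) = √((23+344)/344) = 1.0329
Q* = 250.998 × 1.0329 ≈ 259.25

259 cases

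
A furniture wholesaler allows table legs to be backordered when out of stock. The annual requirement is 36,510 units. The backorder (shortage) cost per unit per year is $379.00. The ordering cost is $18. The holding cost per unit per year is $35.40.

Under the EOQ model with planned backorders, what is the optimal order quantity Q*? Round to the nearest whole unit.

201 units

Basic EOQ = √(2·36,510·18/35.4) = 192.688
Backorder adjustment √((H+b)/b) = √((35.4+379)/379) = 1.0457
Q* = 192.688 × 1.0457 ≈ 201.49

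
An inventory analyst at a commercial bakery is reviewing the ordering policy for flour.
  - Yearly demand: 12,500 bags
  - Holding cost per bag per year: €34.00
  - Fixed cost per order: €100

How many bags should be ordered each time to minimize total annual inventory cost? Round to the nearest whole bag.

271 bags

EOQ = √(2DS/H) = √(2 × 12,500 × 100 / 34)
    = √(73,529.41) ≈ 271.16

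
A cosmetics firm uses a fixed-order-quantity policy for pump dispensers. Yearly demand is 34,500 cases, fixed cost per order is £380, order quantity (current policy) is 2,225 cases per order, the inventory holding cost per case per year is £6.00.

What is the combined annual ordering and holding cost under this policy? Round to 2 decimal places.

£12,567.13

Annual ordering cost = (D/Q)·S = (34,500/2,225) × 380 = £5,892.13
Annual holding cost  = (Q/2)·H = (2,225/2) × 6 = £6,675.00
Total = £5,892.13 + £6,675.00 = £12,567.13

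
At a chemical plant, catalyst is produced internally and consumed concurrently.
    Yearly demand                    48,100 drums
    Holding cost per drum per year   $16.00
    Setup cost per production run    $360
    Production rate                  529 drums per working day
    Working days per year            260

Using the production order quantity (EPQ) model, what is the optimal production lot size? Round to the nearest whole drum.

1,824 drums

Daily demand d = 48,100/260 = 185.000; p = 529; 1 − d/p = 0.65028
EPQ = √(2DS / (H(1 − d/p)))
    = √(2 × 48,100 × 360 / (16 × 0.65028)) ≈ 1,824.43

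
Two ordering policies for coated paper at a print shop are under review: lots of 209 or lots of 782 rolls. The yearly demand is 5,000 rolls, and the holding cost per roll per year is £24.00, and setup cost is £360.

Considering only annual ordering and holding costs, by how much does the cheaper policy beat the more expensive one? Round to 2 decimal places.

£565.35

TC(Q) = (D/Q)S + (Q/2)H
TC(209) = (5,000/209)×360 + (209/2)×24 = £11,120.44
TC(782) = (5,000/782)×360 + (782/2)×24 = £11,685.79
|ΔTC| = |£11,120.44 − £11,685.79| = £565.35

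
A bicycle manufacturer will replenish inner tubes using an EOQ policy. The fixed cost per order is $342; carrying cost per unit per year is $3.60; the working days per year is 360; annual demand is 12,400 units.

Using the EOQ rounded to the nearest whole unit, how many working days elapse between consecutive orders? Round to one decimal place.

EOQ = √(2DS/H) = √(2 × 12,400 × 342 / 3.6)
    = √(2,356,000.00) ≈ 1,534.93 → Q = 1,535 units
Days between orders = 360 / (D/Q) = 360 / 8.078 ≈ 44.565

44.6 days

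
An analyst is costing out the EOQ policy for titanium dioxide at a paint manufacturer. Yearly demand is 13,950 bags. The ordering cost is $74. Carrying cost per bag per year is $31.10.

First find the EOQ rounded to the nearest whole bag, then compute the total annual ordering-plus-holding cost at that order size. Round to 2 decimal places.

Q* = √(2·D·S / H) = √(2·13,950·74 / 31.1) = √66,385.9 ≈ 257.65 → Q = 258 bags
Ordering: D/Q × S = 13,950/258 × $74 = $4,001.16
Holding:  Q/2 × H = 258/2 × $31.1 = $4,011.90
Total = $4,001.16 + $4,011.90 = $8,013.06

$8,013.06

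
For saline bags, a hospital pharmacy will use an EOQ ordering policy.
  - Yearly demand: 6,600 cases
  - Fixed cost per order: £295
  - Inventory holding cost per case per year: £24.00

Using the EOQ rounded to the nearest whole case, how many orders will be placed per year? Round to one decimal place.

16.4 orders per year

Q* = √(2·D·S / H) = √(2·6,600·295 / 24) = √162,250.0 ≈ 402.80 → Q = 403
Orders per year = D/Q = 6,600 / 403 = 16.377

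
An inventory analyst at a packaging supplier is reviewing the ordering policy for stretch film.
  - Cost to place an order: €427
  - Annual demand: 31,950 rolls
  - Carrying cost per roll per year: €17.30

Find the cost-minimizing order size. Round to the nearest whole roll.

1,256 rolls

2DS/H = 2·31,950·427/17.3 = 1,577,184.97
EOQ = √1,577,184.97 ≈ 1,255.86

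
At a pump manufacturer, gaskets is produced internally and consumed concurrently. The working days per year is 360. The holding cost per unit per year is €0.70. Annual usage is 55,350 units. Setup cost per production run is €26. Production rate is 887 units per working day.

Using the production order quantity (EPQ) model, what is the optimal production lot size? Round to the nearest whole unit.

Daily demand d = 55,350/360 = 153.750; p = 887; 1 − d/p = 0.82666
EPQ = √(2DS / (H(1 − d/p)))
    = √(2 × 55,350 × 26 / (0.7 × 0.82666)) ≈ 2,230.22

2,230 units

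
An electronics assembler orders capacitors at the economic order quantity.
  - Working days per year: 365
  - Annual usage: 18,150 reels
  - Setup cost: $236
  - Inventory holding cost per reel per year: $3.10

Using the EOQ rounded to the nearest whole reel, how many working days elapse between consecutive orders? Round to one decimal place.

Optimal lot size Q* = (2 × 18,150 × $236 / $3.1)^½ ≈ 1,662.37 → Q = 1,662 reels
Cycle time = (working days × Q)/D = (365 × 1,662) / 18,150 = 33.423 days

33.4 days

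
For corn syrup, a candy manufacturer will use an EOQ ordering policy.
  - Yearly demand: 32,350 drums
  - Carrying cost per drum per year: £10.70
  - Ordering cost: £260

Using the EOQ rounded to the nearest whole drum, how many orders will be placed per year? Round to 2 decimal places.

25.80 orders per year

EOQ = √(2DS/H) = √(2 × 32,350 × 260 / 10.7)
    = √(1,572,149.53) ≈ 1,253.85 → Q = 1,254
N = D/Q = 32,350/1,254 ≈ 25.797 orders/yr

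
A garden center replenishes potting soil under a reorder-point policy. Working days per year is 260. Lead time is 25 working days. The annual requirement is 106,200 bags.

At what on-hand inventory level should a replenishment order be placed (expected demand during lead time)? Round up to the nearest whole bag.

Daily demand d = 106,200 / 260 = 408.462 bags/day
Demand during lead time = 408.462 × 25 = 10,211.54
Reorder point = 10,211.54 → round up

10,212 bags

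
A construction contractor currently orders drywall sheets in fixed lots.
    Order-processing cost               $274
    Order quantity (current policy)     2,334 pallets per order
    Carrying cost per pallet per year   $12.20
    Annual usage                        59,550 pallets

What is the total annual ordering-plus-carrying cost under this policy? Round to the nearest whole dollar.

$21,228

Ordering: D/Q × S = 59,550/2,334 × $274 = $6,990.87
Holding:  Q/2 × H = 2,334/2 × $12.2 = $14,237.40
Total = $6,990.87 + $14,237.40 = $21,228.27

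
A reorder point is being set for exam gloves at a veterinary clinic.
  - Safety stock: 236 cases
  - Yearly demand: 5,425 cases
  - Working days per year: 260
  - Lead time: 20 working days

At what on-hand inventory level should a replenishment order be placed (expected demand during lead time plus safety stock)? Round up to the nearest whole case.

654 cases

Daily demand d = 5,425 / 260 = 20.865 cases/day
Demand during lead time = 20.865 × 20 = 417.31
Reorder point = 417.31 + 236 = 653.31 → round up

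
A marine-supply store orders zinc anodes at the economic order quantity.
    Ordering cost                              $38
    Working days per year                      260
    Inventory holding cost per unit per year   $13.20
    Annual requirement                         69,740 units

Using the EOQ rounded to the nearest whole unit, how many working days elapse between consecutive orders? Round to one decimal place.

Q* = √(2·D·S / H) = √(2·69,740·38 / 13.2) = √401,533.3 ≈ 633.67 → Q = 634 units
T = Q/D × 260 days = 634/69,740 × 260 = 2.364 days

2.4 days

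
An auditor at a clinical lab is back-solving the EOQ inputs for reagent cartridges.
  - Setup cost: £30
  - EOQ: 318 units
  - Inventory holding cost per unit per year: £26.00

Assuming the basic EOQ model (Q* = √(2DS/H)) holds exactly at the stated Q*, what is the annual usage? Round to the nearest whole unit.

From Q* = √(2DS/H) ⇒ Q*² = 2DS/H.
D = Q²H / (2S) = 318² × 26 / (2 × 30) = 43,820.40

43,820 units per year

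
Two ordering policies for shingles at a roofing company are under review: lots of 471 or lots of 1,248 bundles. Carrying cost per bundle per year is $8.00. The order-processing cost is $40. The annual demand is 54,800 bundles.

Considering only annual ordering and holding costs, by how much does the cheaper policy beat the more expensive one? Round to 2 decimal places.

$210.48

TC(Q) = (D/Q)S + (Q/2)H
TC(471) = (54,800/471)×40 + (471/2)×8 = $6,537.93
TC(1,248) = (54,800/1,248)×40 + (1,248/2)×8 = $6,748.41
Lots of 471 are cheaper by $210.48.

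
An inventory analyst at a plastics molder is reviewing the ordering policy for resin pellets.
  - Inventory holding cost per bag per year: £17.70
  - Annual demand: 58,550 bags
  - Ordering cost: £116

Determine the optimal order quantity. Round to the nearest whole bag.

EOQ = √(2DS/H) = √(2 × 58,550 × 116 / 17.7)
    = √(767,435.03) ≈ 876.03

876 bags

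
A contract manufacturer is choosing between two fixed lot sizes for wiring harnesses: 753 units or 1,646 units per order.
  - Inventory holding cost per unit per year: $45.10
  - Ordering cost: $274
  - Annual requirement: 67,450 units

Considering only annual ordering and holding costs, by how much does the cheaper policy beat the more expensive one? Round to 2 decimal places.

$6,821.60

Annual cost at Q: ordering D·S/Q plus holding Q·H/2.
TC(753) = (67,450/753)×274 + (753/2)×45.1 = $41,523.71
TC(1,646) = (67,450/1,646)×274 + (1,646/2)×45.1 = $48,345.31
|ΔTC| = |$41,523.71 − $48,345.31| = $6,821.60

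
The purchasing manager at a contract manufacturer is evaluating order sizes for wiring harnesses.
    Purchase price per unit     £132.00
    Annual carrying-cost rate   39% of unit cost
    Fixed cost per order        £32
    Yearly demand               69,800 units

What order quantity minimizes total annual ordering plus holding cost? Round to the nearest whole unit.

295 units

Carrying cost H = £132 × 39% = £51.4800/unit/yr
EOQ = √(2DS/H) = √(2 × 69,800 × 32 / 51.48)
    = √(86,775.45) ≈ 294.58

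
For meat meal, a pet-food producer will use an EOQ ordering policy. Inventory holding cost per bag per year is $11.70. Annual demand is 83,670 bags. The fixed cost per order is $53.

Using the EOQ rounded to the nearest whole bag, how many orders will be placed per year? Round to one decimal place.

Optimal lot size Q* = (2 × 83,670 × $53 / $11.7)^½ ≈ 870.65 → Q = 871
N = D/Q = 83,670/871 ≈ 96.062 orders/yr

96.1 orders per year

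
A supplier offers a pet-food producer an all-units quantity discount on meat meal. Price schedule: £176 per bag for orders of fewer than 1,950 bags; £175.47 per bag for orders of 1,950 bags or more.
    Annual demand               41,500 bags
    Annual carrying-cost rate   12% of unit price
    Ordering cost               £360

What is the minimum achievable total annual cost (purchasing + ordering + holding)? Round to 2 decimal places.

H₁ = 12%×£176 = £21.1200;  H₂ = 12%×£175.47 = £21.0564
EOQ₁ = √(2×41,500×360/21.1200) = 1,189.44  (< 1,950, feasible at tier 1)
EOQ₂ = √(2×41,500×360/21.0564) = 1,191.24  (< 1,950 → use Q = 1,950 at tier-2 price)
TC(tier 1 (EOQ₁), Q≈1,189.4) = £7,329,121.02
TC(tier 2, Q≈1,950.0) = £7,310,196.53
Minimum at tier 2: £7,310,196.53

£7,310,196.53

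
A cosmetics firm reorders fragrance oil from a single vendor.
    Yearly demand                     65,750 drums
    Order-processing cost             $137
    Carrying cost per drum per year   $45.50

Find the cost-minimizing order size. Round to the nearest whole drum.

Q* = √(2·D·S / H) = √(2·65,750·137 / 45.5) = √395,945.1 ≈ 629.24

629 drums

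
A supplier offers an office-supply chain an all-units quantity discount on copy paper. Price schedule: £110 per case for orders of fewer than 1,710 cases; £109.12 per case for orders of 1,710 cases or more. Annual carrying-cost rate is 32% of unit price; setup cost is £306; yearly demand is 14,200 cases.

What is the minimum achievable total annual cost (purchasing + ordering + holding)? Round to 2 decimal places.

£1,579,490.06

H₁ = 32%×£110 = £35.2000;  H₂ = 32%×£109.12 = £34.9184
EOQ₁ = √(2×14,200×306/35.2000) = 496.88  (< 1,710, feasible at tier 1)
EOQ₂ = √(2×14,200×306/34.9184) = 498.88  (< 1,710 → use Q = 1,710 at tier-2 price)
TC(tier 1 (EOQ₁), Q≈496.9) = £1,579,490.06
TC(tier 2, Q≈1,710.0) = £1,581,900.28
Minimum at tier 1 (EOQ₁): £1,579,490.06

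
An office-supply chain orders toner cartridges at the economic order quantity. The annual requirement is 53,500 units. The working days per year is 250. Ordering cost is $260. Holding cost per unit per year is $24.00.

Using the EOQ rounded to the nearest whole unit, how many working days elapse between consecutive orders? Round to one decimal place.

Optimal lot size Q* = (2 × 53,500 × $260 / $24)^½ ≈ 1,076.65 → Q = 1,077 units
T = Q/D × 250 days = 1,077/53,500 × 250 = 5.033 days

5.0 days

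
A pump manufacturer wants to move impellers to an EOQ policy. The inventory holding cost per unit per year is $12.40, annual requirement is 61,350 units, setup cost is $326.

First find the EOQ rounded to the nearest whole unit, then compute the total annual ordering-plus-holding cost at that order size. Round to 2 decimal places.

$22,271.11

EOQ = √(2DS/H) = √(2 × 61,350 × 326 / 12.4)
    = √(3,225,822.58) ≈ 1,796.06 → Q = 1,796 units
Orders/yr = 61,350/1,796 = 34.159; ordering cost = 34.159 × $326 = $11,135.91
Average inventory = 1,796/2 = 898; holding cost = 898 × $12.4 = $11,135.20
Total = $11,135.91 + $11,135.20 = $22,271.11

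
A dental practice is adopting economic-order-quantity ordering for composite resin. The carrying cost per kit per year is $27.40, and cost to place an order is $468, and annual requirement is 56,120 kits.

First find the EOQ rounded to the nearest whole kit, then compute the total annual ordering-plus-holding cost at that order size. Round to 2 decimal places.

$37,937.79

2DS/H = 2·56,120·468/27.4 = 1,917,091.97
EOQ = √1,917,091.97 ≈ 1,384.59 → Q = 1,385 kits
Orders/yr = 56,120/1,385 = 40.520; ordering cost = 40.520 × $468 = $18,963.29
Average inventory = 1,385/2 = 692.5; holding cost = 692.5 × $27.4 = $18,974.50
Total = $18,963.29 + $18,974.50 = $37,937.79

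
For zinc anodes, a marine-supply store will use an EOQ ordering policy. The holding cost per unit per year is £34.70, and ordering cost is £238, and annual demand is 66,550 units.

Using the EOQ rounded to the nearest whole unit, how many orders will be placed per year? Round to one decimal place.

69.7 orders per year

2DS/H = 2·66,550·238/34.7 = 912,904.90
EOQ = √912,904.90 ≈ 955.46 → Q = 955
Orders per year = D/Q = 66,550 / 955 = 69.686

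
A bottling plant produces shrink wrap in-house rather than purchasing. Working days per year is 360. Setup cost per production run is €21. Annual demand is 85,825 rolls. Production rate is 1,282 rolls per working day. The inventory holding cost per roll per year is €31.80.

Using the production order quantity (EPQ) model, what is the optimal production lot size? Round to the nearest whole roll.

373 rolls

d = 85,825/360 = 238.4028 rolls/day;  effective holding cost H(1 − d/p) = 31.8·(1 − 238.4028/1282) = 25.88642
Q* = √(2DS / H_eff) = √(2·85,825·21 / 25.88642) ≈ 373.16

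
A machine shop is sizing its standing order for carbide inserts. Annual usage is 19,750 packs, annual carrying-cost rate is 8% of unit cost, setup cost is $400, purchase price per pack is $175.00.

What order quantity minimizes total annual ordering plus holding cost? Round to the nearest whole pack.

1,062 packs

Carrying cost H = $175 × 8% = $14.0000/pack/yr
2DS/H = 2·19,750·400/14 = 1,128,571.43
EOQ = √1,128,571.43 ≈ 1,062.34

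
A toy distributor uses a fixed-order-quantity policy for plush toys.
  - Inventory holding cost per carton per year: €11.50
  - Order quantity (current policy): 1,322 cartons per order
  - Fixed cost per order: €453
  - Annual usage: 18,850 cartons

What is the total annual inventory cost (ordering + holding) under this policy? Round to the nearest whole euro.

€14,061

Orders/yr = 18,850/1,322 = 14.259; ordering cost = 14.259 × €453 = €6,459.19
Average inventory = 1,322/2 = 661; holding cost = 661 × €11.5 = €7,601.50
Total = €6,459.19 + €7,601.50 = €14,060.69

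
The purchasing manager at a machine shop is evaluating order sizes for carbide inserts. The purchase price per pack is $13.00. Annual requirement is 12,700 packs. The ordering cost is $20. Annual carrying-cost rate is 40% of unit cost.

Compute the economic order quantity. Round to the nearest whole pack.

313 packs

Holding cost per pack per year: H = 40% × $13 = $5.2000
Q* = √(2·D·S / H) = √(2·12,700·20 / 5.2) = √97,692.3 ≈ 312.56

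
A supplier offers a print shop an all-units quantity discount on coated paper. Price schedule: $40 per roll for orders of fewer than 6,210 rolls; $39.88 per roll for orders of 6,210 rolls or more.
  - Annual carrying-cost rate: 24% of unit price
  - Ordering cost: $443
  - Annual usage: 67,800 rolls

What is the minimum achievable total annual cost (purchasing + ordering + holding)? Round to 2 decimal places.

$2,736,014.16

H₁ = 24%×$40 = $9.6000;  H₂ = 24%×$39.88 = $9.5712
EOQ₁ = √(2×67,800×443/9.6000) = 2,501.47  (< 6,210, feasible at tier 1)
EOQ₂ = √(2×67,800×443/9.5712) = 2,505.24  (< 6,210 → use Q = 6,210 at tier-2 price)
TC(tier 1 (EOQ₁), Q≈2,501.5) = $2,736,014.16
TC(tier 2, Q≈6,210.0) = $2,738,419.19
Minimum at tier 1 (EOQ₁): $2,736,014.16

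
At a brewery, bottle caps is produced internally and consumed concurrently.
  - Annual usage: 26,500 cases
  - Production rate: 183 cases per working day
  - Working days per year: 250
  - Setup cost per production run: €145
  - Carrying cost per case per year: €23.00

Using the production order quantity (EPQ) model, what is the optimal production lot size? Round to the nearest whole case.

d = 26,500/250 = 106.0000 cases/day;  effective holding cost H(1 − d/p) = 23·(1 − 106.0000/183) = 9.67760
Q* = √(2DS / H_eff) = √(2·26,500·145 / 9.67760) ≈ 891.12

891 cases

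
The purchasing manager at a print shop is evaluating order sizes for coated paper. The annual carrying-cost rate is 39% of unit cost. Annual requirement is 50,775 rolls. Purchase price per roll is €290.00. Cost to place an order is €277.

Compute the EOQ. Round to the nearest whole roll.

H = i·C = 0.39 × €290 = €113.1000 per roll-year
2DS/H = 2·50,775·277/113.1 = 248,712.20
EOQ = √248,712.20 ≈ 498.71

499 rolls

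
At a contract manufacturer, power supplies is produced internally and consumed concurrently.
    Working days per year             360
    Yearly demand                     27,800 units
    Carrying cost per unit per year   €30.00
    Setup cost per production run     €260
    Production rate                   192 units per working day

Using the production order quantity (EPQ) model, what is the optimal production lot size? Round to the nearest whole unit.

Daily demand d = 27,800/360 = 77.222; p = 192; 1 − d/p = 0.59780
EPQ = √(2DS / (H(1 − d/p)))
    = √(2 × 27,800 × 260 / (30 × 0.59780)) ≈ 897.81

898 units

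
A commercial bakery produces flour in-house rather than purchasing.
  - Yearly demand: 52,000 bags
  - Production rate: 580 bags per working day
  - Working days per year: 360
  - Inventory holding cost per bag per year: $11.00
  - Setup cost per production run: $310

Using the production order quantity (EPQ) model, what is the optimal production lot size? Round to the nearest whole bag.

1,976 bags

Daily demand d = 52,000/360 = 144.444; p = 580; 1 − d/p = 0.75096
EPQ = √(2DS / (H(1 − d/p)))
    = √(2 × 52,000 × 310 / (11 × 0.75096)) ≈ 1,975.57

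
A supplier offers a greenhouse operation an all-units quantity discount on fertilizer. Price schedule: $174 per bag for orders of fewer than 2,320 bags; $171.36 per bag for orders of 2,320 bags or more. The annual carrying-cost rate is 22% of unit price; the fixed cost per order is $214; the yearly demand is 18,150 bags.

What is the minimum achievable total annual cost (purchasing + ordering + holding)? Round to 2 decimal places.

H₁ = 22%×$174 = $38.2800;  H₂ = 22%×$171.36 = $37.6992
EOQ₁ = √(2×18,150×214/38.2800) = 450.48  (< 2,320, feasible at tier 1)
EOQ₂ = √(2×18,150×214/37.6992) = 453.94  (< 2,320 → use Q = 2,320 at tier-2 price)
TC(tier 1 (EOQ₁), Q≈450.5) = $3,175,344.32
TC(tier 2, Q≈2,320.0) = $3,155,589.25
Minimum at tier 2: $3,155,589.25

$3,155,589.25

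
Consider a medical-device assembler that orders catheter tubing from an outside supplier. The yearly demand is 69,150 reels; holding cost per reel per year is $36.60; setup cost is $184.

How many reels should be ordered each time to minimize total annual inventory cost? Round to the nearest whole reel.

Q* = √(2·D·S / H) = √(2·69,150·184 / 36.6) = √695,278.7 ≈ 833.83

834 reels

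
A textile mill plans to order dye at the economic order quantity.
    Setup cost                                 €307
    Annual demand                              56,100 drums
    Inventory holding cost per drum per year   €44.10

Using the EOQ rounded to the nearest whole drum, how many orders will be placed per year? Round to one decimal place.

Optimal lot size Q* = (2 × 56,100 × €307 / €44.1)^½ ≈ 883.78 → Q = 884
Orders per year = D/Q = 56,100 / 884 = 63.462

63.5 orders per year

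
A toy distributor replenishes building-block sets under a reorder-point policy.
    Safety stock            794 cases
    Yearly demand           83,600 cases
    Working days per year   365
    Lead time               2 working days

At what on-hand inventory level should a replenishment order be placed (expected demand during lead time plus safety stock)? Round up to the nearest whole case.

Daily demand d = 83,600 / 365 = 229.041 cases/day
Demand during lead time = 229.041 × 2 = 458.08
Reorder point = 458.08 + 794 = 1,252.08 → round up

1,253 cases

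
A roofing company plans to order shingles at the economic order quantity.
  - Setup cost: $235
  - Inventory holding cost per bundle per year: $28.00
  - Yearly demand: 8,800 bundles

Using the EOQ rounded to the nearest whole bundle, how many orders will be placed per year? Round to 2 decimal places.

EOQ = √(2DS/H) = √(2 × 8,800 × 235 / 28)
    = √(147,714.29) ≈ 384.34 → Q = 384
Orders per year = D/Q = 8,800 / 384 = 22.917

22.92 orders per year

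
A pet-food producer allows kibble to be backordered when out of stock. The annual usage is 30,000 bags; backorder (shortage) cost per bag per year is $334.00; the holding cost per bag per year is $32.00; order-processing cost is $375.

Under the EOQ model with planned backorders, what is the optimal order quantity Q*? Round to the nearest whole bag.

878 bags

Q* = √(2DS/H) · √((H + b)/b)
   = √(2 × 30,000 × 375 / 32) · √((32 + 334) / 334)
   = 838.525 × 1.0468 ≈ 877.78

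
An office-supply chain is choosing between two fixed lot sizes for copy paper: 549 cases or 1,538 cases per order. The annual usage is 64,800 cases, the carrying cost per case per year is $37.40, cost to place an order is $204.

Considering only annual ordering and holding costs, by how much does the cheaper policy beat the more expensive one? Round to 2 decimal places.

$3,010.67

For each Q, cost = (D/Q)·S + (Q/2)·H.
TC(549) = (64,800/549)×204 + (549/2)×37.4 = $34,344.99
TC(1,538) = (64,800/1,538)×204 + (1,538/2)×37.4 = $37,355.66
|ΔTC| = |$34,344.99 − $37,355.66| = $3,010.67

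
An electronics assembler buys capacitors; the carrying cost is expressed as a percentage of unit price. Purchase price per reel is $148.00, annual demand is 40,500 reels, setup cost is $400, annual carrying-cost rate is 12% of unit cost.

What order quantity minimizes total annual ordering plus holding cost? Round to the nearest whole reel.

1,351 reels

Holding cost per reel per year: H = 12% × $148 = $17.7600
Optimal lot size Q* = (2 × 40,500 × $400 / $17.76)^½ ≈ 1,350.68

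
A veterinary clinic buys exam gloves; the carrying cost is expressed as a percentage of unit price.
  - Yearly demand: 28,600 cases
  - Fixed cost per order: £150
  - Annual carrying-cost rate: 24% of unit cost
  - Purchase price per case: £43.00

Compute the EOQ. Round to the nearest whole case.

Carrying cost H = £43 × 24% = £10.3200/case/yr
EOQ = √(2DS/H) = √(2 × 28,600 × 150 / 10.32)
    = √(831,395.35) ≈ 911.81

912 cases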